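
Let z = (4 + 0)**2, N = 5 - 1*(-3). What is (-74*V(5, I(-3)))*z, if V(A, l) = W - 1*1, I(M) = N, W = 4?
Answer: -3552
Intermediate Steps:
N = 8 (N = 5 + 3 = 8)
I(M) = 8
z = 16 (z = 4**2 = 16)
V(A, l) = 3 (V(A, l) = 4 - 1*1 = 4 - 1 = 3)
(-74*V(5, I(-3)))*z = -74*3*16 = -222*16 = -3552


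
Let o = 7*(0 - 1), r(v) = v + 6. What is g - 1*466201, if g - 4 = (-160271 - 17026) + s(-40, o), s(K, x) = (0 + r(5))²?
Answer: -643373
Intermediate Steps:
r(v) = 6 + v
o = -7 (o = 7*(-1) = -7)
s(K, x) = 121 (s(K, x) = (0 + (6 + 5))² = (0 + 11)² = 11² = 121)
g = -177172 (g = 4 + ((-160271 - 17026) + 121) = 4 + (-177297 + 121) = 4 - 177176 = -177172)
g - 1*466201 = -177172 - 1*466201 = -177172 - 466201 = -643373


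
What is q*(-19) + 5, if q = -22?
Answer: 423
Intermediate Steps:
q*(-19) + 5 = -22*(-19) + 5 = 418 + 5 = 423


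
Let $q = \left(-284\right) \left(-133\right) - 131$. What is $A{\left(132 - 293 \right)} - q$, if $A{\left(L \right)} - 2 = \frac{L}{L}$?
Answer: $-37638$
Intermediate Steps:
$A{\left(L \right)} = 3$ ($A{\left(L \right)} = 2 + \frac{L}{L} = 2 + 1 = 3$)
$q = 37641$ ($q = 37772 - 131 = 37641$)
$A{\left(132 - 293 \right)} - q = 3 - 37641 = -37638$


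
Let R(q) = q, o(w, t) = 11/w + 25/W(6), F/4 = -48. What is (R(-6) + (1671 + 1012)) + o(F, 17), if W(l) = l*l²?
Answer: 4625957/1728 ≈ 2677.1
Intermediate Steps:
F = -192 (F = 4*(-48) = -192)
W(l) = l³
o(w, t) = 25/216 + 11/w (o(w, t) = 11/w + 25/(6³) = 11/w + 25/216 = 25/216 + 11/w)
(R(-6) + (1671 + 1012)) + o(F, 17) = (-6 + (1671 + 1012)) + (25/216 + 11/(-192)) = (-6 + 2683) + (25/216 + 11*(-1/192)) = 2677 + (25/216 - 11/192) = 2677 + 101/1728 = 4625957/1728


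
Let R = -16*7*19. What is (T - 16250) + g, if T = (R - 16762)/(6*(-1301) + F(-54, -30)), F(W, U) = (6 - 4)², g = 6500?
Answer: -38025305/3901 ≈ -9747.6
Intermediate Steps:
R = -2128 (R = -112*19 = -2128)
F(W, U) = 4 (F(W, U) = 2² = 4)
T = 9445/3901 (T = (-2128 - 16762)/(6*(-1301) + 4) = -18890/(-7806 + 4) = -18890/(-7802) = -18890*(-1/7802) = 9445/3901 ≈ 2.4212)
(T - 16250) + g = (9445/3901 - 16250) + 6500 = -63381805/3901 + 6500 = -38025305/3901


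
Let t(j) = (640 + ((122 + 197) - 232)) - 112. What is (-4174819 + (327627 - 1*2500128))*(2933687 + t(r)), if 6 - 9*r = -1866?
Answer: -18624953770640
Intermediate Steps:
r = 208 (r = ⅔ - ⅑*(-1866) = ⅔ + 622/3 = 208)
t(j) = 615 (t(j) = (640 + (319 - 232)) - 112 = (640 + 87) - 112 = 727 - 112 = 615)
(-4174819 + (327627 - 1*2500128))*(2933687 + t(r)) = (-4174819 + (327627 - 1*2500128))*(2933687 + 615) = (-4174819 + (327627 - 2500128))*2934302 = (-4174819 - 2172501)*2934302 = -6347320*2934302 = -18624953770640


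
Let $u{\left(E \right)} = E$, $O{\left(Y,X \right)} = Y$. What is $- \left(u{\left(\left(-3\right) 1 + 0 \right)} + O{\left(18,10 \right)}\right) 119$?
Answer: $-1785$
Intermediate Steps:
$- \left(u{\left(\left(-3\right) 1 + 0 \right)} + O{\left(18,10 \right)}\right) 119 = - \left(\left(\left(-3\right) 1 + 0\right) + 18\right) 119 = - \left(\left(-3 + 0\right) + 18\right) 119 = - \left(-3 + 18\right) 119 = - 15 \cdot 119 = \left(-1\right) 1785 = -1785$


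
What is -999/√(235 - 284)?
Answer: 999*I/7 ≈ 142.71*I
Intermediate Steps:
-999/√(235 - 284) = -999*(-I/7) = -(-999)*I/7 = 999*I/7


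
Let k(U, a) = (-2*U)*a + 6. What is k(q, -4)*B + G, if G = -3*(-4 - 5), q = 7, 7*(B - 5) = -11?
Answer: 1677/7 ≈ 239.57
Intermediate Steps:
B = 24/7 (B = 5 + (⅐)*(-11) = 5 - 11/7 = 24/7 ≈ 3.4286)
G = 27 (G = -3*(-9) = 27)
k(U, a) = 6 - 2*U*a (k(U, a) = -2*U*a + 6 = 6 - 2*U*a)
k(q, -4)*B + G = (6 - 2*7*(-4))*(24/7) + 27 = (6 + 56)*(24/7) + 27 = 62*(24/7) + 27 = 1488/7 + 27 = 1677/7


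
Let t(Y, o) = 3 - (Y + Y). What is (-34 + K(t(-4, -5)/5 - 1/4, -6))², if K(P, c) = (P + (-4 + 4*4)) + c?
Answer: 271441/400 ≈ 678.60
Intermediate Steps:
t(Y, o) = 3 - 2*Y
K(P, c) = 12 + P + c (K(P, c) = (P + (-4 + 16)) + c = (P + 12) + c = (12 + P) + c = 12 + P + c)
(-34 + K(t(-4, -5)/5 - 1/4, -6))² = (-34 + (12 + ((3 - 2*(-4))/5 - 1/4) - 6))² = (-34 + (12 + ((3 + 8)*(⅕) - 1*¼) - 6))² = (-34 + (12 + (11*(⅕) - ¼) - 6))² = (-34 + (12 + (11/5 - ¼) - 6))² = (-34 + (12 + 39/20 - 6))² = (-34 + 159/20)² = (-521/20)² = 271441/400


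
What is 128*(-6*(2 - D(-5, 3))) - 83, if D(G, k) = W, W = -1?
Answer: -2387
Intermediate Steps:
D(G, k) = -1
128*(-6*(2 - D(-5, 3))) - 83 = 128*(-6*(2 - 1*(-1))) - 83 = 128*(-6*(2 + 1)) - 83 = 128*(-6*3) - 83 = 128*(-18) - 83 = -2304 - 83 = -2387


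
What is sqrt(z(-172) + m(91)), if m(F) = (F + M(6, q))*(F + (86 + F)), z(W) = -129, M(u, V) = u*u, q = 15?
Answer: sqrt(33907) ≈ 184.14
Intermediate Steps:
M(u, V) = u**2
m(F) = (36 + F)*(86 + 2*F) (m(F) = (F + 6**2)*(F + (86 + F)) = (F + 36)*(86 + 2*F) = (36 + F)*(86 + 2*F))
sqrt(z(-172) + m(91)) = sqrt(-129 + (3096 + 2*91**2 + 158*91)) = sqrt(-129 + (3096 + 2*8281 + 14378)) = sqrt(-129 + (3096 + 16562 + 14378)) = sqrt(-129 + 34036) = sqrt(33907)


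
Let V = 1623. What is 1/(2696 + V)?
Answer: 1/4319 ≈ 0.00023154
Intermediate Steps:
1/(2696 + V) = 1/(2696 + 1623) = 1/4319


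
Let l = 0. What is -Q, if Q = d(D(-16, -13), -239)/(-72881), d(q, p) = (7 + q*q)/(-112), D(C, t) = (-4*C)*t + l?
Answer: -692231/8162672 ≈ -0.084804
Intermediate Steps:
D(C, t) = -4*C*t (D(C, t) = (-4*C)*t + 0 = -4*C*t + 0 = -4*C*t)
d(q, p) = -1/16 - q**2/112 (d(q, p) = (7 + q**2)*(-1/112) = -1/16 - q**2/112)
Q = 692231/8162672 (Q = (-1/16 - (-4*(-16)*(-13))**2/112)/(-72881) = (-1/16 - 1/112*(-832)**2)*(-1/72881) = (-1/16 - 1/112*692224)*(-1/72881) = (-1/16 - 43264/7)*(-1/72881) = -692231/112*(-1/72881) = 692231/8162672 ≈ 0.084804)
-Q = -1*692231/8162672 = -692231/8162672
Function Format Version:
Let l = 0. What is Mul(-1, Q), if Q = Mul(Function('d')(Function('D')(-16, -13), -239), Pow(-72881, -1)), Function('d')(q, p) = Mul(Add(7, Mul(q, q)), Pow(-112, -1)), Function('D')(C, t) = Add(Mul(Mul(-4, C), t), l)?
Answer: Rational(-692231, 8162672) ≈ -0.084804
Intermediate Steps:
Function('D')(C, t) = Mul(-4, C, t) (Function('D')(C, t) = Add(Mul(Mul(-4, C), t), 0) = Add(Mul(-4, C, t), 0) = Mul(-4, C, t))
Function('d')(q, p) = Add(Rational(-1, 16), Mul(Rational(-1, 112), Pow(q, 2))) (Function('d')(q, p) = Mul(Add(7, Pow(q, 2)), Rational(-1, 112)) = Add(Rational(-1, 16), Mul(Rational(-1, 112), Pow(q, 2))))
Q = Rational(692231, 8162672) (Q = Mul(Add(Rational(-1, 16), Mul(Rational(-1, 112), Pow(Mul(-4, -16, -13), 2))), Pow(-72881, -1)) = Mul(Add(Rational(-1, 16), Mul(Rational(-1, 112), Pow(-832, 2))), Rational(-1, 72881)) = Mul(Add(Rational(-1, 16), Mul(Rational(-1, 112), 692224)), Rational(-1, 72881)) = Mul(Add(Rational(-1, 16), Rational(-43264, 7)), Rational(-1, 72881)) = Mul(Rational(-692231, 112), Rational(-1, 72881)) = Rational(692231, 8162672) ≈ 0.084804)
Mul(-1, Q) = Mul(-1, Rational(692231, 8162672)) = Rational(-692231, 8162672)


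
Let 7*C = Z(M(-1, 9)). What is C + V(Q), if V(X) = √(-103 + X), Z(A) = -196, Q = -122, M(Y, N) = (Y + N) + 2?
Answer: -28 + 15*I ≈ -28.0 + 15.0*I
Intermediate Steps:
M(Y, N) = 2 + N + Y (M(Y, N) = (N + Y) + 2 = 2 + N + Y)
C = -28 (C = (⅐)*(-196) = -28)
C + V(Q) = -28 + √(-103 - 122) = -28 + √(-225) = -28 + 15*I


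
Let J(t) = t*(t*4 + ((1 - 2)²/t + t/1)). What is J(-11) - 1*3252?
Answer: -2646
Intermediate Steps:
J(t) = t*(1/t + 5*t) (J(t) = t*(4*t + ((-1)²/t + t*1)) = t*(4*t + (1/t + t)) = t*(4*t + (t + 1/t)) = t*(1/t + 5*t))
J(-11) - 1*3252 = (1 + 5*(-11)²) - 1*3252 = (1 + 5*121) - 3252 = (1 + 605) - 3252 = 606 - 3252 = -2646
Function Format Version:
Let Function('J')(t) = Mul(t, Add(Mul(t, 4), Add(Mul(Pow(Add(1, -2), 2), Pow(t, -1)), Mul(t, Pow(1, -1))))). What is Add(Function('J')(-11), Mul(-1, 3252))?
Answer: -2646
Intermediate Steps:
Function('J')(t) = Mul(t, Add(Pow(t, -1), Mul(5, t))) (Function('J')(t) = Mul(t, Add(Mul(4, t), Add(Mul(Pow(-1, 2), Pow(t, -1)), Mul(t, 1)))) = Mul(t, Add(Mul(4, t), Add(Mul(1, Pow(t, -1)), t))) = Mul(t, Add(Mul(4, t), Add(Pow(t, -1), t))) = Mul(t, Add(Mul(4, t), Add(t, Pow(t, -1)))) = Mul(t, Add(Pow(t, -1), Mul(5, t))))
Add(Function('J')(-11), Mul(-1, 3252)) = Add(Add(1, Mul(5, Pow(-11, 2))), Mul(-1, 3252)) = Add(Add(1, Mul(5, 121)), -3252) = Add(Add(1, 605), -3252) = Add(606, -3252) = -2646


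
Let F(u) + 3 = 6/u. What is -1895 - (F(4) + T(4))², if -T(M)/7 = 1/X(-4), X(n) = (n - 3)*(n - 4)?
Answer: -121449/64 ≈ -1897.6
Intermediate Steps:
X(n) = (-4 + n)*(-3 + n) (X(n) = (-3 + n)*(-4 + n) = (-4 + n)*(-3 + n))
F(u) = -3 + 6/u
T(M) = -⅛ (T(M) = -7/(12 + (-4)² - 7*(-4)) = -7/(12 + 16 + 28) = -7/56 = -7*1/56 = -⅛)
-1895 - (F(4) + T(4))² = -1895 - ((-3 + 6/4) - ⅛)² = -1895 - ((-3 + 6*(¼)) - ⅛)² = -1895 - ((-3 + 3/2) - ⅛)² = -1895 - (-3/2 - ⅛)² = -1895 - (-13/8)² = -1895 - 1*169/64 = -1895 - 169/64 = -121449/64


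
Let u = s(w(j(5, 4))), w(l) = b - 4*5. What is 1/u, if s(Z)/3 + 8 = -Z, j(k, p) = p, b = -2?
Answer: 1/42 ≈ 0.023810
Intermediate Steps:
w(l) = -22 (w(l) = -2 - 4*5 = -2 - 20 = -22)
s(Z) = -24 - 3*Z (s(Z) = -24 + 3*(-Z) = -24 - 3*Z)
u = 42 (u = -24 - 3*(-22) = -24 + 66 = 42)
1/u = 1/42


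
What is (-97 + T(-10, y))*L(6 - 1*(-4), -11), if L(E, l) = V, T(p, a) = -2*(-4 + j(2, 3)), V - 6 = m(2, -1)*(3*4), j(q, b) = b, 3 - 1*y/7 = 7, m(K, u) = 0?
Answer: -570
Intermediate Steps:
y = -28 (y = 21 - 7*7 = 21 - 49 = -28)
V = 6 (V = 6 + 0*(3*4) = 6 + 0*12 = 6 + 0 = 6)
T(p, a) = 2 (T(p, a) = -2*(-4 + 3) = -2*(-1) = 2)
L(E, l) = 6
(-97 + T(-10, y))*L(6 - 1*(-4), -11) = (-97 + 2)*6 = -95*6 = -570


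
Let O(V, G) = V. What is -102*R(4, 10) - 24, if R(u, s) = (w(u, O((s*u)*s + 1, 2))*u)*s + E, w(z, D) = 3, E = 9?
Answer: -13182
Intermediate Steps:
R(u, s) = 9 + 3*s*u (R(u, s) = (3*u)*s + 9 = 3*s*u + 9 = 9 + 3*s*u)
-102*R(4, 10) - 24 = -102*(9 + 3*10*4) - 24 = -102*(9 + 120) - 24 = -102*129 - 24 = -13158 - 24 = -13182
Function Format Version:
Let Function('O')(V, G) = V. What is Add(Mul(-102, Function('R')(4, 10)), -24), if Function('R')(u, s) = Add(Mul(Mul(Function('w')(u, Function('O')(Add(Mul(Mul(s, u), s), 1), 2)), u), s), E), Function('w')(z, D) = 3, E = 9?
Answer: -13182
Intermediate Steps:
Function('R')(u, s) = Add(9, Mul(3, s, u)) (Function('R')(u, s) = Add(Mul(Mul(3, u), s), 9) = Add(Mul(3, s, u), 9) = Add(9, Mul(3, s, u)))
Add(Mul(-102, Function('R')(4, 10)), -24) = Add(Mul(-102, Add(9, Mul(3, 10, 4))), -24) = Add(Mul(-102, Add(9, 120)), -24) = Add(Mul(-102, 129), -24) = Add(-13158, -24) = -13182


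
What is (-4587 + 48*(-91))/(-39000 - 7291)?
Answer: 8955/46291 ≈ 0.19345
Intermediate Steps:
(-4587 + 48*(-91))/(-39000 - 7291) = (-4587 - 4368)/(-46291) = -8955*(-1/46291) = 8955/46291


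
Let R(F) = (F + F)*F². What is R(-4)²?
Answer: 16384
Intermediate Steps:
R(F) = 2*F³ (R(F) = (2*F)*F² = 2*F³)
R(-4)² = (2*(-4)³)² = (2*(-64))² = (-128)² = 16384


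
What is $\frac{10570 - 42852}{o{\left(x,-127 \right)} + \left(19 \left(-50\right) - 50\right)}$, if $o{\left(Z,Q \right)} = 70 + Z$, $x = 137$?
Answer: $\frac{32282}{793} \approx 40.709$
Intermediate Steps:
$\frac{10570 - 42852}{o{\left(x,-127 \right)} + \left(19 \left(-50\right) - 50\right)} = \frac{10570 - 42852}{\left(70 + 137\right) + \left(19 \left(-50\right) - 50\right)} = - \frac{32282}{207 - 1000} = - \frac{32282}{-793} = \left(-32282\right) \left(- \frac{1}{793}\right) = \frac{32282}{793}$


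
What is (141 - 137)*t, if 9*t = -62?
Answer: -248/9 ≈ -27.556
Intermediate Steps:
t = -62/9 (t = (⅑)*(-62) = -62/9 ≈ -6.8889)
(141 - 137)*t = (141 - 137)*(-62/9) = 4*(-62/9) = -248/9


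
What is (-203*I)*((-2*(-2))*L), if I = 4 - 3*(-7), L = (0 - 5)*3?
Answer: 304500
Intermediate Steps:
L = -15 (L = -5*3 = -15)
I = 25 (I = 4 + 21 = 25)
(-203*I)*((-2*(-2))*L) = (-203*25)*(-2*(-2)*(-15)) = -20300*(-15) = -5075*(-60) = 304500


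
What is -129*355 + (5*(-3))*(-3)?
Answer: -45750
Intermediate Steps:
-129*355 + (5*(-3))*(-3) = -45795 - 15*(-3) = -45795 + 45 = -45750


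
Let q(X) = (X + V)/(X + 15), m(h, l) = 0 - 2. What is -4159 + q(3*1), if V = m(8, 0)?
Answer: -74861/18 ≈ -4158.9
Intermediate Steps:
m(h, l) = -2
V = -2
q(X) = (-2 + X)/(15 + X) (q(X) = (X - 2)/(X + 15) = (-2 + X)/(15 + X))
-4159 + q(3*1) = -4159 + (-2 + 3*1)/(15 + 3*1) = -4159 + (-2 + 3)/(15 + 3) = -4159 + 1/18 = -74861/18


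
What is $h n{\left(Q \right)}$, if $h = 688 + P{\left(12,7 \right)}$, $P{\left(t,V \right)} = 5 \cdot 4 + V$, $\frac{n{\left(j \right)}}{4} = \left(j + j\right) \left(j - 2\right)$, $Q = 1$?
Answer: $-5720$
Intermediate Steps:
$n{\left(j \right)} = 8 j \left(-2 + j\right)$ ($n{\left(j \right)} = 4 \left(j + j\right) \left(j - 2\right) = 4 \cdot 2 j \left(-2 + j\right) = 8 j \left(-2 + j\right)$)
$P{\left(t,V \right)} = 20 + V$
$h = 715$ ($h = 688 + \left(20 + 7\right) = 688 + 27 = 715$)
$h n{\left(Q \right)} = 715 \cdot 8 \cdot 1 \left(-2 + 1\right) = 715 \cdot 8 \cdot 1 \left(-1\right) = 715 \left(-8\right) = -5720$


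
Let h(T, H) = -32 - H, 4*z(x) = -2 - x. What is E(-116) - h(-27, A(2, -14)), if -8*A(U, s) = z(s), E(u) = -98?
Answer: -531/8 ≈ -66.375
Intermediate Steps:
z(x) = -1/2 - x/4 (z(x) = (-2 - x)/4 = -1/2 - x/4)
A(U, s) = 1/16 + s/32 (A(U, s) = -(-1/2 - s/4)/8 = 1/16 + s/32)
E(-116) - h(-27, A(2, -14)) = -98 - (-32 - (1/16 + (1/32)*(-14))) = -98 - (-32 - (1/16 - 7/16)) = -98 - (-32 - 1*(-3/8)) = -98 - (-32 + 3/8) = -98 - 1*(-253/8) = -98 + 253/8 = -531/8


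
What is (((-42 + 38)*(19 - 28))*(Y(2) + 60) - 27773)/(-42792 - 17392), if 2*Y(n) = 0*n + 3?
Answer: 25559/60184 ≈ 0.42468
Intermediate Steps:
Y(n) = 3/2 (Y(n) = (0*n + 3)/2 = (0 + 3)/2 = (½)*3 = 3/2)
(((-42 + 38)*(19 - 28))*(Y(2) + 60) - 27773)/(-42792 - 17392) = (((-42 + 38)*(19 - 28))*(3/2 + 60) - 27773)/(-42792 - 17392) = (-4*(-9)*(123/2) - 27773)/(-60184) = (36*(123/2) - 27773)*(-1/60184) = (2214 - 27773)*(-1/60184) = -25559*(-1/60184) = 25559/60184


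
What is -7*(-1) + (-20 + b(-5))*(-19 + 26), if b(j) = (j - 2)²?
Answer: 210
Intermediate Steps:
b(j) = (-2 + j)²
-7*(-1) + (-20 + b(-5))*(-19 + 26) = -7*(-1) + (-20 + (-2 - 5)²)*(-19 + 26) = 7 + (-20 + (-7)²)*7 = 7 + (-20 + 49)*7 = 7 + 29*7 = 7 + 203 = 210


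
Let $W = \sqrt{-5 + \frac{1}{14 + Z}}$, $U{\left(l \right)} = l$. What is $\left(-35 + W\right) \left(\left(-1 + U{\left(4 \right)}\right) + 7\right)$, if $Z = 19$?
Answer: $-350 + \frac{20 i \sqrt{1353}}{33} \approx -350.0 + 22.293 i$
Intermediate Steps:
$W = \frac{2 i \sqrt{1353}}{33}$ ($W = \sqrt{-5 + \frac{1}{14 + 19}} = \sqrt{-5 + \frac{1}{33}} = \sqrt{- \frac{164}{33}} = \frac{2 i \sqrt{1353}}{33} \approx 2.2293 i$)
$\left(-35 + W\right) \left(\left(-1 + U{\left(4 \right)}\right) + 7\right) = \left(-35 + \frac{2 i \sqrt{1353}}{33}\right) \left(\left(-1 + 4\right) + 7\right) = \left(-35 + \frac{2 i \sqrt{1353}}{33}\right) \left(3 + 7\right) = \left(-35 + \frac{2 i \sqrt{1353}}{33}\right) 10 = -350 + \frac{20 i \sqrt{1353}}{33}$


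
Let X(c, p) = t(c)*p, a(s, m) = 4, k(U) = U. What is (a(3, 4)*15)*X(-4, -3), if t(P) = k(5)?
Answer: -900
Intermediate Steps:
t(P) = 5
X(c, p) = 5*p
(a(3, 4)*15)*X(-4, -3) = (4*15)*(5*(-3)) = 60*(-15) = -900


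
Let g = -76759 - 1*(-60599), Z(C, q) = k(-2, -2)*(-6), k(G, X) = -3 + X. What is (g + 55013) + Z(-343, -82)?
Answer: 38883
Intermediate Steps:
Z(C, q) = 30 (Z(C, q) = (-3 - 2)*(-6) = -5*(-6) = 30)
g = -16160 (g = -76759 + 60599 = -16160)
(g + 55013) + Z(-343, -82) = (-16160 + 55013) + 30 = 38853 + 30 = 38883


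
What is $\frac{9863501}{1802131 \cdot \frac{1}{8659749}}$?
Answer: $\frac{85415442921249}{1802131} \approx 4.7397 \cdot 10^{7}$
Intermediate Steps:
$\frac{9863501}{1802131 \cdot \frac{1}{8659749}} = \frac{9863501}{\frac{1802131}{8659749}} = 9863501 \cdot \frac{8659749}{1802131} = \frac{85415442921249}{1802131}$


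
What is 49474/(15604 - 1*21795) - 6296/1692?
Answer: -30672136/2618793 ≈ -11.712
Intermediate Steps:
49474/(15604 - 1*21795) - 6296/1692 = 49474/(15604 - 21795) - 6296*1/1692 = 49474/(-6191) - 1574/423 = 49474*(-1/6191) - 1574/423 = -49474/6191 - 1574/423 = -30672136/2618793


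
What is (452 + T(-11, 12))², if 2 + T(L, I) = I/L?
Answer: 24383844/121 ≈ 2.0152e+5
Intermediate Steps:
T(L, I) = -2 + I/L
(452 + T(-11, 12))² = (452 + (-2 + 12/(-11)))² = (452 + (-2 + 12*(-1/11)))² = (452 + (-2 - 12/11))² = (452 - 34/11)² = (4938/11)² = 24383844/121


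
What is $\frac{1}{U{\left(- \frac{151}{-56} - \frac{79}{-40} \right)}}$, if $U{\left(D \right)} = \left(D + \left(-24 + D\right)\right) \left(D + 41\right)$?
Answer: $- \frac{2450}{1640061} \approx -0.0014938$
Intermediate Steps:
$U{\left(D \right)} = \left(-24 + 2 D\right) \left(41 + D\right)$
$\frac{1}{U{\left(- \frac{151}{-56} - \frac{79}{-40} \right)}} = \frac{1}{-984 + 2 \left(- \frac{151}{-56} - \frac{79}{-40}\right)^{2} + 58 \left(- \frac{151}{-56} - \frac{79}{-40}\right)} = \frac{1}{-984 + 2 \left(\left(-151\right) \left(- \frac{1}{56}\right) - - \frac{79}{40}\right)^{2} + 58 \left(\left(-151\right) \left(- \frac{1}{56}\right) - - \frac{79}{40}\right)} = \frac{1}{-984 + 2 \left(\frac{151}{56} + \frac{79}{40}\right)^{2} + 58 \left(\frac{151}{56} + \frac{79}{40}\right)} = \frac{1}{-984 + 2 \left(\frac{327}{70}\right)^{2} + 58 \cdot \frac{327}{70}} = \frac{1}{-984 + 2 \cdot \frac{106929}{4900} + \frac{9483}{35}} = \frac{1}{-984 + \frac{106929}{2450} + \frac{9483}{35}} = \frac{1}{- \frac{1640061}{2450}} = - \frac{2450}{1640061}$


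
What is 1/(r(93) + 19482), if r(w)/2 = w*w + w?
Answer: 1/36966 ≈ 2.7052e-5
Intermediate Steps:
r(w) = 2*w + 2*w**2 (r(w) = 2*(w*w + w) = 2*(w**2 + w) = 2*(w + w**2) = 2*w + 2*w**2)
1/(r(93) + 19482) = 1/(2*93*(1 + 93) + 19482) = 1/(2*93*94 + 19482) = 1/(17484 + 19482) = 1/36966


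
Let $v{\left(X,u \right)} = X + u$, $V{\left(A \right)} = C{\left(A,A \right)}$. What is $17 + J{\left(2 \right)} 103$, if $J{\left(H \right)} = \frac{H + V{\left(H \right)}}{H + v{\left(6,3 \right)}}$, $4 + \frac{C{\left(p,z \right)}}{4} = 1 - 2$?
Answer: $- \frac{1667}{11} \approx -151.55$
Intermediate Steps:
$C{\left(p,z \right)} = -20$ ($C{\left(p,z \right)} = -16 + 4 \left(1 - 2\right) = -16 + 4 \left(-1\right) = -16 - 4 = -20$)
$V{\left(A \right)} = -20$
$J{\left(H \right)} = \frac{-20 + H}{9 + H}$ ($J{\left(H \right)} = \frac{H - 20}{H + \left(6 + 3\right)} = \frac{-20 + H}{H + 9} = \frac{-20 + H}{9 + H}$)
$17 + J{\left(2 \right)} 103 = 17 + \frac{-20 + 2}{9 + 2} \cdot 103 = 17 + \frac{1}{11} \left(-18\right) 103 = 17 - \frac{1854}{11} = - \frac{1667}{11}$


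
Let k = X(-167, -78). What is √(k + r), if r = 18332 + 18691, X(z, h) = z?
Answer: 2*√9214 ≈ 191.98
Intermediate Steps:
k = -167
r = 37023
√(k + r) = √(-167 + 37023) = √36856 = 2*√9214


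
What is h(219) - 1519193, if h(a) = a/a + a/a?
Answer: -1519191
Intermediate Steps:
h(a) = 2 (h(a) = 1 + 1 = 2)
h(219) - 1519193 = 2 - 1519193 = -1519191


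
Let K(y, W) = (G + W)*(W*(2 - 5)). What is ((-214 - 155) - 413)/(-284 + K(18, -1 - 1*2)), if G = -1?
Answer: 391/160 ≈ 2.4437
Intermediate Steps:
K(y, W) = -3*W*(-1 + W) (K(y, W) = (-1 + W)*(W*(2 - 5)) = (-1 + W)*(W*(-3)) = (-1 + W)*(-3*W) = -3*W*(-1 + W))
((-214 - 155) - 413)/(-284 + K(18, -1 - 1*2)) = ((-214 - 155) - 413)/(-284 + 3*(-1 - 1*2)*(1 - (-1 - 1*2))) = (-369 - 413)/(-284 + 3*(-1 - 2)*(1 - (-1 - 2))) = -782/(-284 + 3*(-3)*(1 - 1*(-3))) = -782/(-284 + 3*(-3)*(1 + 3)) = -782/(-284 + 3*(-3)*4) = -782/(-284 - 36) = -782/(-320) = -782*(-1/320) = 391/160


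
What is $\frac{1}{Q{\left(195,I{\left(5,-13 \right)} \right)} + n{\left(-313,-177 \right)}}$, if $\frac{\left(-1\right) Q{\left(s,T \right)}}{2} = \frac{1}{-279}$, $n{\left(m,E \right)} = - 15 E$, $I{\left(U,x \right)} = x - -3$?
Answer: $\frac{279}{740747} \approx 0.00037665$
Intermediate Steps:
$I{\left(U,x \right)} = 3 + x$ ($I{\left(U,x \right)} = x + 3 = 3 + x$)
$Q{\left(s,T \right)} = \frac{2}{279}$ ($Q{\left(s,T \right)} = - \frac{2}{-279} = \left(-2\right) \left(- \frac{1}{279}\right) = \frac{2}{279}$)
$\frac{1}{Q{\left(195,I{\left(5,-13 \right)} \right)} + n{\left(-313,-177 \right)}} = \frac{1}{\frac{2}{279} - -2655} = \frac{1}{\frac{2}{279} + 2655} = \frac{1}{\frac{740747}{279}} = \frac{279}{740747}$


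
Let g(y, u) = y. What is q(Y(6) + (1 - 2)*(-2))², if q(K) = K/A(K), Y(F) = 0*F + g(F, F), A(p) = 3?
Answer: 64/9 ≈ 7.1111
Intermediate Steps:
Y(F) = F (Y(F) = 0*F + F = 0 + F = F)
q(K) = K/3
q(Y(6) + (1 - 2)*(-2))² = ((6 + (1 - 2)*(-2))/3)² = ((6 - 1*(-2))/3)² = ((6 + 2)/3)² = ((⅓)*8)² = (8/3)² = 64/9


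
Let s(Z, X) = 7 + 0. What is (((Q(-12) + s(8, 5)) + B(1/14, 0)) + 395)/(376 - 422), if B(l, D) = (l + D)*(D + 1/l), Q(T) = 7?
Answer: -205/23 ≈ -8.9130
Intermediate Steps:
B(l, D) = (D + l)*(D + 1/l)
s(Z, X) = 7
(((Q(-12) + s(8, 5)) + B(1/14, 0)) + 395)/(376 - 422) = (((7 + 7) + (1 + 0² + 0/14 + 0/(1/14))) + 395)/(376 - 422) = ((14 + (1 + 0 + 0*(1/14) + 0/(1/14))) + 395)/(-46) = ((14 + (1 + 0 + 0 + 0*14)) + 395)*(-1/46) = ((14 + (1 + 0 + 0 + 0)) + 395)*(-1/46) = ((14 + 1) + 395)*(-1/46) = (15 + 395)*(-1/46) = 410*(-1/46) = -205/23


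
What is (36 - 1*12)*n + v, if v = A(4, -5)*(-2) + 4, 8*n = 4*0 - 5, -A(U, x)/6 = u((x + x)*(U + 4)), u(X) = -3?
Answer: -47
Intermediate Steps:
A(U, x) = 18 (A(U, x) = -6*(-3) = 18)
n = -5/8 (n = (4*0 - 5)/8 = (0 - 5)/8 = (⅛)*(-5) = -5/8 ≈ -0.62500)
v = -32 (v = 18*(-2) + 4 = -36 + 4 = -32)
(36 - 1*12)*n + v = (36 - 1*12)*(-5/8) - 32 = (36 - 12)*(-5/8) - 32 = 24*(-5/8) - 32 = -15 - 32 = -47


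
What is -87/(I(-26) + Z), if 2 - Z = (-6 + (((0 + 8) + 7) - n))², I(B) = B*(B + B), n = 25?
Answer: -29/366 ≈ -0.079235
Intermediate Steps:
I(B) = 2*B² (I(B) = B*(2*B) = 2*B²)
Z = -254 (Z = 2 - (-6 + (((0 + 8) + 7) - 1*25))² = 2 - (-6 + ((8 + 7) - 25))² = 2 - (-6 + (15 - 25))² = 2 - (-6 - 10)² = 2 - 1*(-16)² = 2 - 1*256 = 2 - 256 = -254)
-87/(I(-26) + Z) = -87/(2*(-26)² - 254) = -87/(2*676 - 254) = -87/(1352 - 254) = -87/1098 = (1/1098)*(-87) = -29/366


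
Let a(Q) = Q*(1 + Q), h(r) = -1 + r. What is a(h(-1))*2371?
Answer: 4742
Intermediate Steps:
a(h(-1))*2371 = ((-1 - 1)*(1 + (-1 - 1)))*2371 = -2*(1 - 2)*2371 = -2*(-1)*2371 = 2*2371 = 4742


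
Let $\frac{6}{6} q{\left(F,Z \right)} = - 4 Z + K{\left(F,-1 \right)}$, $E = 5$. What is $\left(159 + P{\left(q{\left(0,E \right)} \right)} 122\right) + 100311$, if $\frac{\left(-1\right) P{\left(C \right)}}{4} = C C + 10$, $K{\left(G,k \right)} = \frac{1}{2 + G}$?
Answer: $-89972$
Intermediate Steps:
$q{\left(F,Z \right)} = \frac{1}{2 + F} - 4 Z$ ($q{\left(F,Z \right)} = - 4 Z + \frac{1}{2 + F} = \frac{1}{2 + F} - 4 Z$)
$P{\left(C \right)} = -40 - 4 C^{2}$ ($P{\left(C \right)} = - 4 \left(C C + 10\right) = - 4 \left(C^{2} + 10\right) = - 4 \left(10 + C^{2}\right) = -40 - 4 C^{2}$)
$\left(159 + P{\left(q{\left(0,E \right)} \right)} 122\right) + 100311 = \left(159 + \left(-40 - 4 \left(\frac{1 - 20 \left(2 + 0\right)}{2 + 0}\right)^{2}\right) 122\right) + 100311 = \left(159 + \left(-40 - 4 \left(\frac{1 - 20 \cdot 2}{2}\right)^{2}\right) 122\right) + 100311 = \left(159 + \left(-40 - 4 \left(\frac{1 - 40}{2}\right)^{2}\right) 122\right) + 100311 = \left(159 + \left(-40 - 4 \left(\frac{1}{2} \left(-39\right)\right)^{2}\right) 122\right) + 100311 = \left(159 + \left(-40 - 4 \left(- \frac{39}{2}\right)^{2}\right) 122\right) + 100311 = \left(159 + \left(-40 - 1521\right) 122\right) + 100311 = \left(159 - 190442\right) + 100311 = -190283 + 100311 = -89972$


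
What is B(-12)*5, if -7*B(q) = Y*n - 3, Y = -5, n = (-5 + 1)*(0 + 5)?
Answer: -485/7 ≈ -69.286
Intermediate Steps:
n = -20 (n = -4*5 = -20)
B(q) = -97/7 (B(q) = -(-5*(-20) - 3)/7 = -(100 - 3)/7 = -⅐*97 = -97/7)
B(-12)*5 = -97/7*5 = -485/7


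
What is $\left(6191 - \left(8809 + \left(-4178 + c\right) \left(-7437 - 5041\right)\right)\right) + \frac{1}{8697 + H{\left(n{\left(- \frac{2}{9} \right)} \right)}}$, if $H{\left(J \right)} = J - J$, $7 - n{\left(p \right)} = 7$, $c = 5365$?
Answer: $\frac{128791855297}{8697} \approx 1.4809 \cdot 10^{7}$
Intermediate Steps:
$n{\left(p \right)} = 0$ ($n{\left(p \right)} = 7 - 7 = 0$)
$H{\left(J \right)} = 0$
$\left(6191 - \left(8809 + \left(-4178 + c\right) \left(-7437 - 5041\right)\right)\right) + \frac{1}{8697 + H{\left(n{\left(- \frac{2}{9} \right)} \right)}} = \left(6191 - \left(8809 + \left(-4178 + 5365\right) \left(-7437 - 5041\right)\right)\right) + \frac{1}{8697 + 0} = \left(6191 - \left(8809 + 1187 \left(-12478\right)\right)\right) + \frac{1}{8697} = \left(6191 - -14802577\right) + \frac{1}{8697} = \left(6191 + \left(-8809 + 14811386\right)\right) + \frac{1}{8697} = \left(6191 + 14802577\right) + \frac{1}{8697} = 14808768 + \frac{1}{8697} = \frac{128791855297}{8697}$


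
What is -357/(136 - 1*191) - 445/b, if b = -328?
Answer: 141571/18040 ≈ 7.8476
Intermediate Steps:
-357/(136 - 1*191) - 445/b = -357/(136 - 1*191) - 445/(-328) = -357/(136 - 191) - 445*(-1/328) = -357/(-55) + 445/328 = -357*(-1/55) + 445/328 = 357/55 + 445/328 = 141571/18040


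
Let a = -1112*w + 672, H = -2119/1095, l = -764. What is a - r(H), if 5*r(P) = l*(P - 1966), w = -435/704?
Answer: -144222681773/481800 ≈ -2.9934e+5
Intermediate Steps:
w = -435/704 (w = -435*1/704 = -435/704 ≈ -0.61790)
H = -2119/1095 (H = -2119*1/1095 = -2119/1095 ≈ -1.9352)
r(P) = 1502024/5 - 764*P/5 (r(P) = (-764*(P - 1966))/5 = (-764*(-1966 + P))/5 = (1502024 - 764*P)/5 = 1502024/5 - 764*P/5)
a = 119601/88 (a = -1112*(-435/704) + 672 = 60465/88 + 672 = 119601/88 ≈ 1359.1)
a - r(H) = 119601/88 - (1502024/5 - 764/5*(-2119/1095)) = 119601/88 - (1502024/5 + 1618916/5475) = 119601/88 - 1*1646335196/5475 = 119601/88 - 1646335196/5475 = -144222681773/481800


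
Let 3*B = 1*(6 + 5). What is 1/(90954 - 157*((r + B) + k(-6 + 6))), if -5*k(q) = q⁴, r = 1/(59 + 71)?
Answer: 390/35247079 ≈ 1.1065e-5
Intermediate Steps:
B = 11/3 (B = (1*(6 + 5))/3 = (1*11)/3 = (⅓)*11 = 11/3 ≈ 3.6667)
r = 1/130 ≈ 0.0076923
k(q) = -q⁴/5
1/(90954 - 157*((r + B) + k(-6 + 6))) = 1/(90954 - 157*((1/130 + 11/3) - (-6 + 6)⁴/5)) = 1/(90954 - 157*(1433/390 - ⅕*0⁴)) = 1/(90954 - 157*(1433/390 - ⅕*0)) = 1/(90954 - 157*(1433/390 + 0)) = 1/(90954 - 157*1433/390) = 1/(90954 - 224981/390) = 1/(35247079/390) = 390/35247079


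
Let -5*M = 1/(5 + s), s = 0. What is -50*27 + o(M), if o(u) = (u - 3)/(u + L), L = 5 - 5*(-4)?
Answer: -210619/156 ≈ -1350.1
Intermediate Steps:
L = 25 (L = 5 + 20 = 25)
M = -1/25 (M = -1/(5*(5 + 0)) = -⅕/5 = -⅕*⅕ = -1/25 ≈ -0.040000)
o(u) = (-3 + u)/(25 + u) (o(u) = (u - 3)/(u + 25) = (-3 + u)/(25 + u))
-50*27 + o(M) = -50*27 + (-3 - 1/25)/(25 - 1/25) = -1350 - 76/25/(624/25) = -1350 + (25/624)*(-76/25) = -1350 - 19/156 = -210619/156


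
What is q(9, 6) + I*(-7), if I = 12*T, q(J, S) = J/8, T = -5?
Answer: 3369/8 ≈ 421.13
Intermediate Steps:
q(J, S) = J/8 (q(J, S) = J*(⅛) = J/8)
I = -60 (I = 12*(-5) = -60)
q(9, 6) + I*(-7) = (⅛)*9 - 60*(-7) = 9/8 + 420 = 3369/8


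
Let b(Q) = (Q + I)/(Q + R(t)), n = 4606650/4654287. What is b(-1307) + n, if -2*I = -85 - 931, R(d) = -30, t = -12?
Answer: 1097540707/691420191 ≈ 1.5874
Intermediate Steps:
I = 508 (I = -(-85 - 931)/2 = -1/2*(-1016) = 508)
n = 511850/517143 (n = 4606650*(1/4654287) = 511850/517143 ≈ 0.98977)
b(Q) = (508 + Q)/(-30 + Q) (b(Q) = (Q + 508)/(Q - 30) = (508 + Q)/(-30 + Q))
b(-1307) + n = (508 - 1307)/(-30 - 1307) + 511850/517143 = -799/(-1337) + 511850/517143 = -1/1337*(-799) + 511850/517143 = 799/1337 + 511850/517143 = 1097540707/691420191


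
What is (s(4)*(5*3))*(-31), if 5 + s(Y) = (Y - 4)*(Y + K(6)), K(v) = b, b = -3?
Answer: 2325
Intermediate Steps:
K(v) = -3
s(Y) = -5 + (-4 + Y)*(-3 + Y) (s(Y) = -5 + (Y - 4)*(Y - 3) = -5 + (-4 + Y)*(-3 + Y))
(s(4)*(5*3))*(-31) = ((7 + 4² - 7*4)*(5*3))*(-31) = ((7 + 16 - 28)*15)*(-31) = -5*15*(-31) = -75*(-31) = 2325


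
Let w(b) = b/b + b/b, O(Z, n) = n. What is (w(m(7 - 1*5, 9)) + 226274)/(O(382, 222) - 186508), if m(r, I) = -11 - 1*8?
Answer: -113138/93143 ≈ -1.2147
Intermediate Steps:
m(r, I) = -19 (m(r, I) = -11 - 8 = -19)
w(b) = 2 (w(b) = 1 + 1 = 2)
(w(m(7 - 1*5, 9)) + 226274)/(O(382, 222) - 186508) = (2 + 226274)/(222 - 186508) = 226276/(-186286) = 226276*(-1/186286) = -113138/93143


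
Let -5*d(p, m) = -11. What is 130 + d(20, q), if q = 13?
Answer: 661/5 ≈ 132.20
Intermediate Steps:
d(p, m) = 11/5 (d(p, m) = -⅕*(-11) = 11/5)
130 + d(20, q) = 130 + 11/5 = 661/5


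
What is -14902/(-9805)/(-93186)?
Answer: -7451/456844365 ≈ -1.6310e-5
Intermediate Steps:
-14902/(-9805)/(-93186) = -14902*(-1/9805)*(-1/93186) = (14902/9805)*(-1/93186) = -7451/456844365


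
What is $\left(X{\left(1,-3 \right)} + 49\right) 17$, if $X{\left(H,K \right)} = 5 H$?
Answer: $918$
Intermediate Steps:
$\left(X{\left(1,-3 \right)} + 49\right) 17 = \left(5 \cdot 1 + 49\right) 17 = \left(5 + 49\right) 17 = 54 \cdot 17 = 918$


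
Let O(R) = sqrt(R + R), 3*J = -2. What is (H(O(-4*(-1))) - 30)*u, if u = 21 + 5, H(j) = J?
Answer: -2392/3 ≈ -797.33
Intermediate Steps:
J = -2/3 (J = (1/3)*(-2) = -2/3 ≈ -0.66667)
O(R) = sqrt(2)*sqrt(R) (O(R) = sqrt(2*R) = sqrt(2)*sqrt(R))
H(j) = -2/3
u = 26
(H(O(-4*(-1))) - 30)*u = (-2/3 - 30)*26 = -92/3*26 = -2392/3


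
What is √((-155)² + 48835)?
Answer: 2*√18215 ≈ 269.93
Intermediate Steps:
√((-155)² + 48835) = √(24025 + 48835) = √72860 = 2*√18215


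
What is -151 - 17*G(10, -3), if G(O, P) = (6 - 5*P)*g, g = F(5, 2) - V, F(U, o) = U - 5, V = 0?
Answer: -151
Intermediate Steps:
F(U, o) = -5 + U
g = 0 (g = (-5 + 5) - 1*0 = 0 + 0 = 0)
G(O, P) = 0 (G(O, P) = (6 - 5*P)*0 = 0)
-151 - 17*G(10, -3) = -151 - 17*0 = -151 + 0 = -151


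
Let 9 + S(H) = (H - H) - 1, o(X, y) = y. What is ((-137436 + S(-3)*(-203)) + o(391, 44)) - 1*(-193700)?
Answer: 58338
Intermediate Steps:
S(H) = -10 (S(H) = -9 + ((H - H) - 1) = -9 + (0 - 1) = -9 - 1 = -10)
((-137436 + S(-3)*(-203)) + o(391, 44)) - 1*(-193700) = ((-137436 - 10*(-203)) + 44) - 1*(-193700) = ((-137436 + 2030) + 44) + 193700 = (-135406 + 44) + 193700 = -135362 + 193700 = 58338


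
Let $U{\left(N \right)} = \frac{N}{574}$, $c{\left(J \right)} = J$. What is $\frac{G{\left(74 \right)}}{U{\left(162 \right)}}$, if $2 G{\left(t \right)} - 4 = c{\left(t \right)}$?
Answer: $\frac{3731}{27} \approx 138.19$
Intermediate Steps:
$G{\left(t \right)} = 2 + \frac{t}{2}$
$U{\left(N \right)} = \frac{N}{574}$ ($U{\left(N \right)} = N \frac{1}{574} = \frac{N}{574}$)
$\frac{G{\left(74 \right)}}{U{\left(162 \right)}} = \frac{2 + \frac{1}{2} \cdot 74}{\frac{1}{574} \cdot 162} = \frac{2 + 37}{\frac{81}{287}} = 39 \cdot \frac{287}{81} = \frac{3731}{27}$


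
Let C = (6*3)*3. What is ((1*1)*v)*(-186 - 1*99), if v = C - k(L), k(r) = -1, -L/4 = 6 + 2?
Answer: -15675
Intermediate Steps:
L = -32 (L = -4*(6 + 2) = -4*8 = -32)
C = 54 (C = 18*3 = 54)
v = 55 (v = 54 - 1*(-1) = 54 + 1 = 55)
((1*1)*v)*(-186 - 1*99) = ((1*1)*55)*(-186 - 1*99) = (1*55)*(-186 - 99) = 55*(-285) = -15675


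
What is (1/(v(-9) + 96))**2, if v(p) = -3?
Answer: 1/8649 ≈ 0.00011562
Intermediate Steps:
(1/(v(-9) + 96))**2 = (1/(-3 + 96))**2 = (1/93)**2 = 1/8649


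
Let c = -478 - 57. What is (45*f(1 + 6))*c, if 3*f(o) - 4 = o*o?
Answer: -425325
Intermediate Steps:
f(o) = 4/3 + o**2/3 (f(o) = 4/3 + (o*o)/3 = 4/3 + o**2/3)
c = -535
(45*f(1 + 6))*c = (45*(4/3 + (1 + 6)**2/3))*(-535) = (45*(4/3 + (1/3)*7**2))*(-535) = (45*(4/3 + (1/3)*49))*(-535) = (45*(4/3 + 49/3))*(-535) = (45*(53/3))*(-535) = 795*(-535) = -425325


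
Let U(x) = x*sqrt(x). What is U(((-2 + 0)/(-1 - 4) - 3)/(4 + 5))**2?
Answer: -2197/91125 ≈ -0.024110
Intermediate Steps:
U(x) = x**(3/2)
U(((-2 + 0)/(-1 - 4) - 3)/(4 + 5))**2 = ((((-2 + 0)/(-1 - 4) - 3)/(4 + 5))**(3/2))**2 = (((-2/(-5) - 3)/9)**(3/2))**2 = (((-2*(-1/5) - 3)*(1/9))**(3/2))**2 = (((2/5 - 3)*(1/9))**(3/2))**2 = ((-13/5*1/9)**(3/2))**2 = ((-13/45)**(3/2))**2 = (-13*I*sqrt(65)/675)**2 = -2197/91125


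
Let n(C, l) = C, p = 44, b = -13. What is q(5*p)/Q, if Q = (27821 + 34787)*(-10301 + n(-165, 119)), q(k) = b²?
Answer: -13/50404256 ≈ -2.5791e-7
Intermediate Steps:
q(k) = 169 (q(k) = (-13)² = 169)
Q = -655255328 (Q = (27821 + 34787)*(-10301 - 165) = 62608*(-10466) = -655255328)
q(5*p)/Q = 169/(-655255328) = 169*(-1/655255328) = -13/50404256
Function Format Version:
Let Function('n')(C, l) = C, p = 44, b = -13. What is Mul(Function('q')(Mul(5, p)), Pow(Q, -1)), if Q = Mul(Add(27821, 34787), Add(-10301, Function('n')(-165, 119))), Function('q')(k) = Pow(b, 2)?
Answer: Rational(-13, 50404256) ≈ -2.5791e-7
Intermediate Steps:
Function('q')(k) = 169 (Function('q')(k) = Pow(-13, 2) = 169)
Q = -655255328 (Q = Mul(Add(27821, 34787), Add(-10301, -165)) = Mul(62608, -10466) = -655255328)
Mul(Function('q')(Mul(5, p)), Pow(Q, -1)) = Mul(169, Pow(-655255328, -1)) = Mul(169, Rational(-1, 655255328)) = Rational(-13, 50404256)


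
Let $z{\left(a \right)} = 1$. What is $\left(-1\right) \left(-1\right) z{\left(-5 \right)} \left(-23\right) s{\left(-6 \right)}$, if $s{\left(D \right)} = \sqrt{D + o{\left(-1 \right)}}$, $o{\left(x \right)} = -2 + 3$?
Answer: $- 23 i \sqrt{5} \approx - 51.43 i$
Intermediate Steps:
$o{\left(x \right)} = 1$
$s{\left(D \right)} = \sqrt{1 + D}$ ($s{\left(D \right)} = \sqrt{D + 1} = \sqrt{1 + D}$)
$\left(-1\right) \left(-1\right) z{\left(-5 \right)} \left(-23\right) s{\left(-6 \right)} = \left(-1\right) \left(-1\right) 1 \left(-23\right) \sqrt{1 - 6} = 1 \cdot 1 \left(-23\right) \sqrt{-5} = 1 \left(-23\right) i \sqrt{5} = - 23 i \sqrt{5}$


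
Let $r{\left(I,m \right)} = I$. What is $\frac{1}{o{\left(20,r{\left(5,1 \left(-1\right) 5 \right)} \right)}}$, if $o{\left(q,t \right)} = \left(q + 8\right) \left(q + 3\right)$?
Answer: $\frac{1}{644} \approx 0.0015528$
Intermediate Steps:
$o{\left(q,t \right)} = \left(3 + q\right) \left(8 + q\right)$ ($o{\left(q,t \right)} = \left(8 + q\right) \left(3 + q\right) = \left(3 + q\right) \left(8 + q\right)$)
$\frac{1}{o{\left(20,r{\left(5,1 \left(-1\right) 5 \right)} \right)}} = \frac{1}{24 + 20^{2} + 11 \cdot 20} = \frac{1}{24 + 400 + 220} = \frac{1}{644}$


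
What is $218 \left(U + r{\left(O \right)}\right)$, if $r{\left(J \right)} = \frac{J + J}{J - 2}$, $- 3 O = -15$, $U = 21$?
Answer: $\frac{15914}{3} \approx 5304.7$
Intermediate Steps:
$O = 5$ ($O = \left(- \frac{1}{3}\right) \left(-15\right) = 5$)
$r{\left(J \right)} = \frac{2 J}{-2 + J}$
$218 \left(U + r{\left(O \right)}\right) = 218 \left(21 + 2 \cdot 5 \frac{1}{-2 + 5}\right) = 218 \left(21 + 2 \cdot 5 \cdot \frac{1}{3}\right) = 218 \left(21 + \frac{10}{3}\right) = 218 \cdot \frac{73}{3} = \frac{15914}{3}$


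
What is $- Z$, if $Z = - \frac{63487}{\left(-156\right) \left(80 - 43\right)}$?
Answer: $- \frac{63487}{5772} \approx -10.999$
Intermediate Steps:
$Z = \frac{63487}{5772}$ ($Z = - \frac{63487}{\left(-156\right) 37} = - \frac{63487}{-5772} = \left(-63487\right) \left(- \frac{1}{5772}\right) = \frac{63487}{5772} \approx 10.999$)
$- Z = \left(-1\right) \frac{63487}{5772} = - \frac{63487}{5772}$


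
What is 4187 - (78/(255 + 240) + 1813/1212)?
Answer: 278995201/66660 ≈ 4185.3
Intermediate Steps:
4187 - (78/(255 + 240) + 1813/1212) = 4187 - (78/495 + 1813*(1/1212)) = 4187 - (78*(1/495) + 1813/1212) = 4187 - (26/165 + 1813/1212) = 4187 - 1*110219/66660 = 4187 - 110219/66660 = 278995201/66660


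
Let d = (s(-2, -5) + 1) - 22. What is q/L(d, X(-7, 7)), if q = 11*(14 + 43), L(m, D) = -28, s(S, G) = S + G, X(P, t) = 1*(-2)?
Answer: -627/28 ≈ -22.393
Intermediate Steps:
X(P, t) = -2
s(S, G) = G + S
d = -28 (d = ((-5 - 2) + 1) - 22 = (-7 + 1) - 22 = -6 - 22 = -28)
q = 627 (q = 11*57 = 627)
q/L(d, X(-7, 7)) = 627/(-28) = 627*(-1/28) = -627/28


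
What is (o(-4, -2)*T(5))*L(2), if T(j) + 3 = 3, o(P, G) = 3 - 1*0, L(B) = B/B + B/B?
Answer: 0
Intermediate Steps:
L(B) = 2 (L(B) = 1 + 1 = 2)
o(P, G) = 3 (o(P, G) = 3 + 0 = 3)
T(j) = 0 (T(j) = -3 + 3 = 0)
(o(-4, -2)*T(5))*L(2) = (3*0)*2 = 0*2 = 0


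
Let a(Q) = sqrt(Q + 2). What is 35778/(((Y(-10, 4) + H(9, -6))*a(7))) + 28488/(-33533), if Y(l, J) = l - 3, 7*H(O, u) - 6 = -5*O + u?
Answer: -1401638137/2280244 ≈ -614.69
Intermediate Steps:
a(Q) = sqrt(2 + Q)
H(O, u) = 6/7 - 5*O/7 + u/7 (H(O, u) = 6/7 + (-5*O + u)/7 = 6/7 + (u - 5*O)/7 = 6/7 + (-5*O/7 + u/7) = 6/7 - 5*O/7 + u/7)
Y(l, J) = -3 + l
35778/(((Y(-10, 4) + H(9, -6))*a(7))) + 28488/(-33533) = 35778/((((-3 - 10) + (6/7 - 5/7*9 + (1/7)*(-6)))*sqrt(2 + 7))) + 28488/(-33533) = 35778/(((-13 + (6/7 - 45/7 - 6/7))*sqrt(9))) + 28488*(-1/33533) = 35778/(((-13 - 45/7)*3)) - 28488/33533 = 35778/((-136/7*3)) - 28488/33533 = 35778/(-408/7) - 28488/33533 = 35778*(-7/408) - 28488/33533 = -41741/68 - 28488/33533 = -1401638137/2280244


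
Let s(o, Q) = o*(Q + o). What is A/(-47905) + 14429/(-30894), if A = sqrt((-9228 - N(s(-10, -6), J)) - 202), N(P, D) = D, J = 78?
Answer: -14429/30894 - 2*I*sqrt(2377)/47905 ≈ -0.46705 - 0.0020355*I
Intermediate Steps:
A = 2*I*sqrt(2377) (A = sqrt((-9228 - 1*78) - 202) = sqrt((-9228 - 78) - 202) = sqrt(-9306 - 202) = sqrt(-9508) = 2*I*sqrt(2377) ≈ 97.509*I)
A/(-47905) + 14429/(-30894) = (2*I*sqrt(2377))/(-47905) + 14429/(-30894) = (2*I*sqrt(2377))*(-1/47905) + 14429*(-1/30894) = -2*I*sqrt(2377)/47905 - 14429/30894 = -14429/30894 - 2*I*sqrt(2377)/47905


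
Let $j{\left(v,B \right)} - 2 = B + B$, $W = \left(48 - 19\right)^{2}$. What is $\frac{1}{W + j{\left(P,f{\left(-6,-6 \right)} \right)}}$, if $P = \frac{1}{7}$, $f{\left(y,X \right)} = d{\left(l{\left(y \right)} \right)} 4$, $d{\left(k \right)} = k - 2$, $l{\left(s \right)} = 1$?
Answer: $\frac{1}{835} \approx 0.0011976$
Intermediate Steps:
$d{\left(k \right)} = -2 + k$ ($d{\left(k \right)} = k - 2 = -2 + k$)
$f{\left(y,X \right)} = -4$ ($f{\left(y,X \right)} = \left(-2 + 1\right) 4 = \left(-1\right) 4 = -4$)
$P = \frac{1}{7} \approx 0.14286$
$W = 841$ ($W = 29^{2} = 841$)
$j{\left(v,B \right)} = 2 + 2 B$ ($j{\left(v,B \right)} = 2 + \left(B + B\right) = 2 + 2 B$)
$\frac{1}{W + j{\left(P,f{\left(-6,-6 \right)} \right)}} = \frac{1}{841 + \left(2 + 2 \left(-4\right)\right)} = \frac{1}{841 + \left(2 - 8\right)} = \frac{1}{841 - 6} = \frac{1}{835}$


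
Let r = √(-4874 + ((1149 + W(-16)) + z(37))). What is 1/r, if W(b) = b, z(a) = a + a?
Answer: -I*√3667/3667 ≈ -0.016514*I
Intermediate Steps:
z(a) = 2*a
r = I*√3667 (r = √(-4874 + ((1149 - 16) + 2*37)) = √(-4874 + (1133 + 74)) = √(-4874 + 1207) = √(-3667) = I*√3667 ≈ 60.556*I)
1/r = 1/(I*√3667) = -I*√3667/3667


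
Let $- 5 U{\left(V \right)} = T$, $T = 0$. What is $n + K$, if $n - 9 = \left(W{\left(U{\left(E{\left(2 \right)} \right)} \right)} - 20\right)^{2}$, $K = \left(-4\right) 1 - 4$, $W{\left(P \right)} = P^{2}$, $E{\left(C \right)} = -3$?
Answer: $401$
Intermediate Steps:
$U{\left(V \right)} = 0$ ($U{\left(V \right)} = \left(- \frac{1}{5}\right) 0 = 0$)
$K = -8$ ($K = -4 - 4 = -8$)
$n = 409$ ($n = 9 + \left(0^{2} - 20\right)^{2} = 9 + \left(0 - 20\right)^{2} = 9 + \left(-20\right)^{2} = 9 + 400 = 409$)
$n + K = 409 - 8 = 401$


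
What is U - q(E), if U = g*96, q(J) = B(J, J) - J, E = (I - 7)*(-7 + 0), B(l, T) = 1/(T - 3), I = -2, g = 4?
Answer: 26819/60 ≈ 446.98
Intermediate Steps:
B(l, T) = 1/(-3 + T)
E = 63 (E = (-2 - 7)*(-7 + 0) = -9*(-7) = 63)
q(J) = 1/(-3 + J) - J
U = 384 (U = 4*96 = 384)
U - q(E) = 384 - (1 - 1*63*(-3 + 63))/(-3 + 63) = 384 - (1 - 1*63*60)/60 = 384 - (1 - 3780)/60 = 384 - (-3779)/60 = 384 - 1*(-3779/60) = 384 + 3779/60 = 26819/60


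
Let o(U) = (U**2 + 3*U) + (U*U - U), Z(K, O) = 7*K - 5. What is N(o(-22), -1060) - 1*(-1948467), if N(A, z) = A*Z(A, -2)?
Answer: 7920279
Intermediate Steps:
Z(K, O) = -5 + 7*K
o(U) = 2*U + 2*U**2 (o(U) = (U**2 + 3*U) + (U**2 - U) = 2*U + 2*U**2)
N(A, z) = A*(-5 + 7*A)
N(o(-22), -1060) - 1*(-1948467) = (2*(-22)*(1 - 22))*(-5 + 7*(2*(-22)*(1 - 22))) - 1*(-1948467) = (2*(-22)*(-21))*(-5 + 7*(2*(-22)*(-21))) + 1948467 = 924*(-5 + 7*924) + 1948467 = 924*(-5 + 6468) + 1948467 = 924*6463 + 1948467 = 5971812 + 1948467 = 7920279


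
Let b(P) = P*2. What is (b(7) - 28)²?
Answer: 196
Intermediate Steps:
b(P) = 2*P
(b(7) - 28)² = (2*7 - 28)² = (14 - 28)² = (-14)² = 196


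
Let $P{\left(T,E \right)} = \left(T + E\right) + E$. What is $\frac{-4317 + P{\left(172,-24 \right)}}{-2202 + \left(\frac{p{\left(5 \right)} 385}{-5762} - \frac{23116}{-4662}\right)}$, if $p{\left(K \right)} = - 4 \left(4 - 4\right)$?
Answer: $\frac{9773883}{5121304} \approx 1.9085$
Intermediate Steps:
$p{\left(K \right)} = 0$ ($p{\left(K \right)} = \left(-4\right) 0 = 0$)
$P{\left(T,E \right)} = T + 2 E$ ($P{\left(T,E \right)} = \left(E + T\right) + E = T + 2 E$)
$\frac{-4317 + P{\left(172,-24 \right)}}{-2202 + \left(\frac{p{\left(5 \right)} 385}{-5762} - \frac{23116}{-4662}\right)} = \frac{-4317 + \left(172 + 2 \left(-24\right)\right)}{-2202 + \left(\frac{0 \cdot 385}{-5762} - \frac{23116}{-4662}\right)} = \frac{-4317 + \left(172 - 48\right)}{-2202 + \left(0 \left(- \frac{1}{5762}\right) - - \frac{11558}{2331}\right)} = \frac{-4317 + 124}{-2202 + \left(0 + \frac{11558}{2331}\right)} = - \frac{4193}{-2202 + \frac{11558}{2331}} = - \frac{4193}{- \frac{5121304}{2331}} = \left(-4193\right) \left(- \frac{2331}{5121304}\right) = \frac{9773883}{5121304}$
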